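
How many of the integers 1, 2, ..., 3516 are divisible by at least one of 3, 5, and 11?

By inclusion-exclusion,
⌊3516/3⌋ + ⌊3516/5⌋ + ⌊3516/11⌋ − ⌊3516/15⌋ − ⌊3516/33⌋ − ⌊3516/55⌋ + ⌊3516/165⌋ = 1172 + 703 + 319 − 234 − 106 − 63 + 21 = 1812

1812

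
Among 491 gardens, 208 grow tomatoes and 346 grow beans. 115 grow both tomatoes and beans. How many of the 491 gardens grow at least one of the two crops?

439

Apply inclusion-exclusion:
N(≥1) = 208 + 346 − 115 = 439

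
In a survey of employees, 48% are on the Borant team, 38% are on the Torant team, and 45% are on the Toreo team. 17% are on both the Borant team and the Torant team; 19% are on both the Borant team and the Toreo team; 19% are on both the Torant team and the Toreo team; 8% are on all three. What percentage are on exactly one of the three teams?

45%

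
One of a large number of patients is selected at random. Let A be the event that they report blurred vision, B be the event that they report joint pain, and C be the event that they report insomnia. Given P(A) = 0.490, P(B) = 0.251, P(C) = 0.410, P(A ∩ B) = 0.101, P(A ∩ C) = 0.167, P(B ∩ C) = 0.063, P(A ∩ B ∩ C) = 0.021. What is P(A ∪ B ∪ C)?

0.841

By inclusion-exclusion,
P(A ∪ B ∪ C) = 0.490 + 0.251 + 0.410 − 0.101 − 0.167 − 0.063 + 0.021 = 0.841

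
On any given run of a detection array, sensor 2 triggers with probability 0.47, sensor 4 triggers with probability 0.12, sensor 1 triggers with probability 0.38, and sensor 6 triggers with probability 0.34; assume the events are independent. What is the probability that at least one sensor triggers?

0.80914912

P(none) = (1 − 0.47) × (1 − 0.12) × (1 − 0.38) × (1 − 0.34) = 0.53 × 0.88 × 0.62 × 0.66 = 0.19085088
P(at least one) = 1 − 0.19085088 = 0.80914912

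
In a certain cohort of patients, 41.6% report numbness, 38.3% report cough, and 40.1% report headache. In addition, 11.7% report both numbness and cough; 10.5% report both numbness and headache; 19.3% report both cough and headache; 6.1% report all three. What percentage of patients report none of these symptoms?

15.4%

Apply inclusion-exclusion:
P(at least one) = 41.6 + 38.3 + 40.1 − 11.7 − 10.5 − 19.3 + 6.1 = 84.6%
P(none) = 100% − 84.6% = 15.4%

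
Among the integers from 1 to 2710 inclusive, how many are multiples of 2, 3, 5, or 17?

2030

Using inclusion–exclusion:
⌊2710/2⌋ + ⌊2710/3⌋ + ⌊2710/5⌋ + ⌊2710/17⌋ − ⌊2710/6⌋ − ⌊2710/10⌋ − ⌊2710/34⌋ − ⌊2710/15⌋ − ⌊2710/51⌋ − ⌊2710/85⌋ + ⌊2710/30⌋ + ⌊2710/102⌋ + ⌊2710/170⌋ + ⌊2710/255⌋ − ⌊2710/510⌋ = 1355 + 903 + 542 + 159 − 451 − 271 − 79 − 180 − 53 − 31 + 90 + 26 + 15 + 10 − 5 = 2030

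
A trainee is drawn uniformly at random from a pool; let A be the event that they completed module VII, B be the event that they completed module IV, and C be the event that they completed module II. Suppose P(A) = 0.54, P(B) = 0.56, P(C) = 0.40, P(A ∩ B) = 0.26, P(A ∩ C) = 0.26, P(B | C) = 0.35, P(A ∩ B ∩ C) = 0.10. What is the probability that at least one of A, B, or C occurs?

P(B ∩ C) = P(C)·P(B|C) = 0.40 × 0.35 = 0.14
By inclusion–exclusion:
P(A ∪ B ∪ C) = 0.54 + 0.56 + 0.40 − 0.26 − 0.26 − 0.14 + 0.10 = 0.94

0.94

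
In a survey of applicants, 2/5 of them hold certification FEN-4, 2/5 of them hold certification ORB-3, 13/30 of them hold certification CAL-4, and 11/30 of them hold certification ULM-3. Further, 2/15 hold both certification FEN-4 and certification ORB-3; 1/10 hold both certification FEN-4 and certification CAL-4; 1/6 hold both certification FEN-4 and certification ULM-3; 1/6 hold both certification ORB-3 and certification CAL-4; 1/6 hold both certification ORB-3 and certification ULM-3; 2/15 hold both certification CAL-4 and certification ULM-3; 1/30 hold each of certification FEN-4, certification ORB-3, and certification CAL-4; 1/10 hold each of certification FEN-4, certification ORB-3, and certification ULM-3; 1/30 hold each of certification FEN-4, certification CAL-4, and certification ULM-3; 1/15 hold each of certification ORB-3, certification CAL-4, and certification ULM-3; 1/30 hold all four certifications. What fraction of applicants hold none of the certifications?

By inclusion–exclusion:
P(union) = 2/5 + 2/5 + 13/30 + 11/30 − 2/15 − 1/10 − 1/6 − 1/6 − 1/6 − 2/15 + 1/30 + 1/10 + 1/30 + 1/15 − 1/30 = 14/15
P(none) = 1 − 14/15 = 1/15

1/15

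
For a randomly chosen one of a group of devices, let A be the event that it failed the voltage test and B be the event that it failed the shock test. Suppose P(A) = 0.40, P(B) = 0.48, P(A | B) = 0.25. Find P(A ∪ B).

0.76

P(A ∩ B) = P(B)·P(A|B) = 0.48 × 0.25 = 0.12
Using inclusion–exclusion:
P(A ∪ B) = 0.40 + 0.48 − 0.12 = 0.76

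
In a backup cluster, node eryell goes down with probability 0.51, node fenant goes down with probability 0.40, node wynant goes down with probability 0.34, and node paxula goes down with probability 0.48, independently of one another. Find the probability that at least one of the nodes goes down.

0.8990992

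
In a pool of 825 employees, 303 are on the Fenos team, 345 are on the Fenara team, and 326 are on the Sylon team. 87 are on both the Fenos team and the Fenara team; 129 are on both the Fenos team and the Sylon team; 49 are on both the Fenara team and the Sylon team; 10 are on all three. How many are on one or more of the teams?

719

By inclusion–exclusion:
|at least one| = 303 + 345 + 326 − 87 − 129 − 49 + 10 = 719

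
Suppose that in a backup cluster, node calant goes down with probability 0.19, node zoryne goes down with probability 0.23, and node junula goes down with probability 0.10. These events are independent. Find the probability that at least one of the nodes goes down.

P(none) = (1 − 0.19) × (1 − 0.23) × (1 − 0.10) = 0.81 × 0.77 × 0.90 = 0.56133
P(at least one) = 1 − 0.56133 = 0.43867

0.43867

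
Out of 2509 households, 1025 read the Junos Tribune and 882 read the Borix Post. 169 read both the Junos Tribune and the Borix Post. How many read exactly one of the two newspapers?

1569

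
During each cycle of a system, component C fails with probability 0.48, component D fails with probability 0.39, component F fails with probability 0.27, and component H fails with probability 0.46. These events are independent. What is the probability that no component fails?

P(none) = (1 − 0.48) × (1 − 0.39) × (1 − 0.27) × (1 − 0.46) = 0.52 × 0.61 × 0.73 × 0.54 = 0.12504024

0.12504024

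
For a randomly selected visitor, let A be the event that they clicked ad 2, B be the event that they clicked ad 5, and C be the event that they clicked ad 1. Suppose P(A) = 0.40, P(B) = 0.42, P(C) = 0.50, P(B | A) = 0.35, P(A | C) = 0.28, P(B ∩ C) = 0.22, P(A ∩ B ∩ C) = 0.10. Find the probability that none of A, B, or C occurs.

0.08

P(A ∩ B) = P(A)·P(B|A) = 0.40 × 0.35 = 0.14
P(A ∩ C) = P(C)·P(A|C) = 0.50 × 0.28 = 0.14
Using inclusion–exclusion:
P(A ∪ B ∪ C) = 0.40 + 0.42 + 0.50 − 0.14 − 0.14 − 0.22 + 0.10 = 0.92
P(none) = 1 − 0.92 = 0.08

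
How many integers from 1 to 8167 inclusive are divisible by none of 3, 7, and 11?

4243

⌊8167/3⌋ + ⌊8167/7⌋ + ⌊8167/11⌋ − ⌊8167/21⌋ − ⌊8167/33⌋ − ⌊8167/77⌋ + ⌊8167/231⌋ = 2722 + 1166 + 742 − 388 − 247 − 106 + 35 = 3924
8167 − 3924 = 4243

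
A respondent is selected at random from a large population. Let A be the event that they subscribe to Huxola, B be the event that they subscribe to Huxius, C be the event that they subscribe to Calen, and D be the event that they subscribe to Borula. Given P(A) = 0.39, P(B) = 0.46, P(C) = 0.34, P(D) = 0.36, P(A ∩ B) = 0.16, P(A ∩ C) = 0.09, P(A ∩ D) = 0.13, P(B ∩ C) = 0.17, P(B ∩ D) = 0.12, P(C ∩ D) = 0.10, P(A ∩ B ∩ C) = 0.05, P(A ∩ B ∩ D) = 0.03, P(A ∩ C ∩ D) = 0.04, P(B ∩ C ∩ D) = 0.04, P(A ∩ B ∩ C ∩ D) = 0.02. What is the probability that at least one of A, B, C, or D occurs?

0.92

Apply inclusion-exclusion:
P(A ∪ B ∪ C ∪ D) = 0.39 + 0.46 + 0.34 + 0.36 − 0.16 − 0.09 − 0.13 − 0.17 − 0.12 − 0.10 + 0.05 + 0.03 + 0.04 + 0.04 − 0.02 = 0.92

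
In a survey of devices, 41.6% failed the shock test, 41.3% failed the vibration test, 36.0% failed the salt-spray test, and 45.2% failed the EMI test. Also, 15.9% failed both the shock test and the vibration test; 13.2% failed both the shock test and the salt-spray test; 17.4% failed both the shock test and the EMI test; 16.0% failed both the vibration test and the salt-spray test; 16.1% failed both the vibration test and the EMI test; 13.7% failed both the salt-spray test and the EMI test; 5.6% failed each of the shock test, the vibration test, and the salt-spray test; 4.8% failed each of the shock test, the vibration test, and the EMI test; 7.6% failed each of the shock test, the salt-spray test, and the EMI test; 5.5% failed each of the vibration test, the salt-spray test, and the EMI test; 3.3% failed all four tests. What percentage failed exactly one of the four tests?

36.8%

P(exactly one) = 41.6 + 41.3 + 36.0 + 45.2 − 2·15.9 − 2·13.2 − 2·17.4 − 2·16.0 − 2·16.1 − 2·13.7 + 3·5.6 + 3·4.8 + 3·7.6 + 3·5.5 − 4·3.3 = 36.8%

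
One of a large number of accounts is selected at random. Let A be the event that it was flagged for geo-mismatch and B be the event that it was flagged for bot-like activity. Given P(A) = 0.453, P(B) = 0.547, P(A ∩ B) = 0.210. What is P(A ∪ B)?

0.790

By inclusion-exclusion,
P(A ∪ B) = 0.453 + 0.547 − 0.210 = 0.790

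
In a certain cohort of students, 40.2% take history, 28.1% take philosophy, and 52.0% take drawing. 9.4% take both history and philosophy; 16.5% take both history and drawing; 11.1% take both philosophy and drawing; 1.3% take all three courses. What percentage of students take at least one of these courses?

P(at least one) = 40.2 + 28.1 + 52.0 − 9.4 − 16.5 − 11.1 + 1.3 = 84.6%

84.6%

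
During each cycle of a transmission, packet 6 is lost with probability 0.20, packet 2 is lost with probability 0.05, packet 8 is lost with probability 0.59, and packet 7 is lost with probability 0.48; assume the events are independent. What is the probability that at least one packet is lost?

Independence gives P(none) = ∏(1 − pᵢ).
P(none) = (1 − 0.20) × (1 − 0.05) × (1 − 0.59) × (1 − 0.48) = 0.80 × 0.95 × 0.41 × 0.52 = 0.162032
P(at least one) = 1 − 0.162032 = 0.837968

0.837968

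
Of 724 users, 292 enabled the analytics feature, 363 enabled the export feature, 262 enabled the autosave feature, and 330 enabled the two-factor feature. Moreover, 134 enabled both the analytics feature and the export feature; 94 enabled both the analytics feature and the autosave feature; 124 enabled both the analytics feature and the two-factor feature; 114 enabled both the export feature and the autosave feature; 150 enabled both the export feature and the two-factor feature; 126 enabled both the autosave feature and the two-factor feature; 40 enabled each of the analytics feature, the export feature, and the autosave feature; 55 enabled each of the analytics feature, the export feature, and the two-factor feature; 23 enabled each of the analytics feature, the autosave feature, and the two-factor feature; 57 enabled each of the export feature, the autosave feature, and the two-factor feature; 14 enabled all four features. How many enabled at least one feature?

Apply inclusion-exclusion:
|at least one| = 292 + 363 + 262 + 330 − 134 − 94 − 124 − 114 − 150 − 126 + 40 + 55 + 23 + 57 − 14 = 666

666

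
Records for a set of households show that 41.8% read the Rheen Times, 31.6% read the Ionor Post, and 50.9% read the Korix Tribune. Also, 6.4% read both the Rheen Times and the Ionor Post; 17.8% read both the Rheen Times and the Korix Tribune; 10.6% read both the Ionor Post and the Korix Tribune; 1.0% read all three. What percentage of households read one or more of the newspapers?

Using inclusion–exclusion:
P(union) = 41.8 + 31.6 + 50.9 − 6.4 − 17.8 − 10.6 + 1.0 = 90.5%

90.5%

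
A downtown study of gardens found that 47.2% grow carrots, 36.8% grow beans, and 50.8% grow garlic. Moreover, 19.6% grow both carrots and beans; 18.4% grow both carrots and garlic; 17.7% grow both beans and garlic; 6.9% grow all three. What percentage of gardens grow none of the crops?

By inclusion-exclusion,
P(at least one) = 47.2 + 36.8 + 50.8 − 19.6 − 18.4 − 17.7 + 6.9 = 86.0%
P(none) = 100% − 86.0% = 14.0%

14.0%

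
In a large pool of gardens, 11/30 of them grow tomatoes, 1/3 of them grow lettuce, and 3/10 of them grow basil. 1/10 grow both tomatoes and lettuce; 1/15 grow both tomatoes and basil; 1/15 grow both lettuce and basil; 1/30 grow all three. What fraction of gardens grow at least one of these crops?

4/5

Using inclusion–exclusion:
P(≥1) = 11/30 + 1/3 + 3/10 − 1/10 − 1/15 − 1/15 + 1/30 = 4/5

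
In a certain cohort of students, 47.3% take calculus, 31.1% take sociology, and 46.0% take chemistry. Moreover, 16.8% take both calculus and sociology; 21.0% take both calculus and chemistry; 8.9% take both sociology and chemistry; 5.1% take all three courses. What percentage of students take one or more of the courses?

P(≥1) = 47.3 + 31.1 + 46.0 − 16.8 − 21.0 − 8.9 + 5.1 = 82.8%

82.8%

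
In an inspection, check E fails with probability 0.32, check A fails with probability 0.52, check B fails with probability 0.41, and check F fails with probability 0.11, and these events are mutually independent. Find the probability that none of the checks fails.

0.17139264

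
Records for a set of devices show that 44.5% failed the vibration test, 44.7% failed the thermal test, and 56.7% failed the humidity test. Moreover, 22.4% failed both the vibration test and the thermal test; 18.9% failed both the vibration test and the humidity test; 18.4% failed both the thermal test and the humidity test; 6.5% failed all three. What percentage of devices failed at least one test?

92.7%

Apply inclusion-exclusion:
P(union) = 44.5 + 44.7 + 56.7 − 22.4 − 18.9 − 18.4 + 6.5 = 92.7%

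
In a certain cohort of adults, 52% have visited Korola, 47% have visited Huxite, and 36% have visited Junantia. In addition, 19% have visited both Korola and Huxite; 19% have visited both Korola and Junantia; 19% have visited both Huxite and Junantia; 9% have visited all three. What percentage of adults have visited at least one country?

87%

P(at least one) = 52 + 47 + 36 − 19 − 19 − 19 + 9 = 87%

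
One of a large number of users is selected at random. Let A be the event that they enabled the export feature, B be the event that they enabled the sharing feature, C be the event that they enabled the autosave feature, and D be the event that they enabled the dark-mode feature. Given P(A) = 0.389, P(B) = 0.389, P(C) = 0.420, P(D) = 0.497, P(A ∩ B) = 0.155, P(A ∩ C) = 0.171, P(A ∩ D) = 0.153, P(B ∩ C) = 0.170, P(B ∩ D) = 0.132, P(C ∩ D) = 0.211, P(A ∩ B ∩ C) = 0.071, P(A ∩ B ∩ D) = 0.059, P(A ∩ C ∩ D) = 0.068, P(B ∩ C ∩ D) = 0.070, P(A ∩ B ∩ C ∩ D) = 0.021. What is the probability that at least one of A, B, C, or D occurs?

0.950

P(A ∪ B ∪ C ∪ D) = 0.389 + 0.389 + 0.420 + 0.497 − 0.155 − 0.171 − 0.153 − 0.170 − 0.132 − 0.211 + 0.071 + 0.059 + 0.068 + 0.070 − 0.021 = 0.950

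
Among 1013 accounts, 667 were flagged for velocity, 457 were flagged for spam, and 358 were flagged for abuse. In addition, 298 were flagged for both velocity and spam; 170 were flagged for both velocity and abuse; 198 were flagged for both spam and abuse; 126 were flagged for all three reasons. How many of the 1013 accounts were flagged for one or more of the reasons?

|at least one| = 667 + 457 + 358 − 298 − 170 − 198 + 126 = 942

942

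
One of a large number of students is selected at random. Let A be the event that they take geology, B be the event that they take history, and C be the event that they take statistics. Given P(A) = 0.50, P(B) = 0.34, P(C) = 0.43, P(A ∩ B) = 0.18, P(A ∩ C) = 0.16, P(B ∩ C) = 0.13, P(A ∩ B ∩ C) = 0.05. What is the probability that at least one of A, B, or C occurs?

0.85

P(A ∪ B ∪ C) = 0.50 + 0.34 + 0.43 − 0.18 − 0.16 − 0.13 + 0.05 = 0.85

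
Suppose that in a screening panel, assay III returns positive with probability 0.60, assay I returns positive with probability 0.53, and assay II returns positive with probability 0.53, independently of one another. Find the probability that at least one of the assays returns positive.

Independence gives P(none) = ∏(1 − pᵢ).
P(none) = (1 − 0.60) × (1 − 0.53) × (1 − 0.53) = 0.40 × 0.47 × 0.47 = 0.08836
P(at least one) = 1 − 0.08836 = 0.91164

0.91164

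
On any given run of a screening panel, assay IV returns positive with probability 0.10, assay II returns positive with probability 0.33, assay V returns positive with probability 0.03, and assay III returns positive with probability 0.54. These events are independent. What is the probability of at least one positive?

P(none) = (1 − 0.10) × (1 − 0.33) × (1 − 0.03) × (1 − 0.54) = 0.90 × 0.67 × 0.97 × 0.46 = 0.2690586
P(at least one) = 1 − 0.2690586 = 0.7309414

0.7309414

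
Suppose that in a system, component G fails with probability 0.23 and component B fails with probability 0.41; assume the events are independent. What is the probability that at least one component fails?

P(none) = (1 − 0.23) × (1 − 0.41) = 0.77 × 0.59 = 0.4543
P(at least one) = 1 − 0.4543 = 0.5457

0.5457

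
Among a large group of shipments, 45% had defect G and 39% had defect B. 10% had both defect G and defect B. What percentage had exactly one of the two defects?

Using the inclusion–exclusion count for exactly one event:
P(exactly one) = 45 + 39 − 2·10 = 64%

64%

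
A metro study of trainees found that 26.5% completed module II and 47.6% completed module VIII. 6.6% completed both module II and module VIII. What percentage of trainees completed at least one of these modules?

P(union) = 26.5 + 47.6 − 6.6 = 67.5%

67.5%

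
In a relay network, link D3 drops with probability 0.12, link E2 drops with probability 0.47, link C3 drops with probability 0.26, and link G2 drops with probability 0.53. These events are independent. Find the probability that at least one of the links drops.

P(none) = (1 − 0.12) × (1 − 0.47) × (1 − 0.26) × (1 − 0.53) = 0.88 × 0.53 × 0.74 × 0.47 = 0.16221392
P(at least one) = 1 − 0.16221392 = 0.83778608

0.83778608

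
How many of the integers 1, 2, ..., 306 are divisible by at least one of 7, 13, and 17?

78

Apply inclusion-exclusion:
floor(306/7) + floor(306/13) + floor(306/17) − floor(306/91) − floor(306/119) − floor(306/221) + floor(306/1547) = 43 + 23 + 18 − 3 − 2 − 1 + 0 = 78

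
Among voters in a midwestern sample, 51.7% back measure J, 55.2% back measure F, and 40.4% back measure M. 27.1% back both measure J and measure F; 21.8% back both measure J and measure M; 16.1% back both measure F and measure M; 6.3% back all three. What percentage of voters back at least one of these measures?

88.6%

P(at least one) = 51.7 + 55.2 + 40.4 − 27.1 − 21.8 − 16.1 + 6.3 = 88.6%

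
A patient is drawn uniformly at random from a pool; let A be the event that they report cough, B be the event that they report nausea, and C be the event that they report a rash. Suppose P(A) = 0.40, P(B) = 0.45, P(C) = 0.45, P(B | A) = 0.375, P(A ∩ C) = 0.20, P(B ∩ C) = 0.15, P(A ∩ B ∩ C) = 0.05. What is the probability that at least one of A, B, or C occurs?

0.85

P(A ∩ B) = P(A)·P(B|A) = 0.40 × 0.375 = 0.15
Using inclusion–exclusion:
P(A ∪ B ∪ C) = 0.40 + 0.45 + 0.45 − 0.15 − 0.20 − 0.15 + 0.05 = 0.85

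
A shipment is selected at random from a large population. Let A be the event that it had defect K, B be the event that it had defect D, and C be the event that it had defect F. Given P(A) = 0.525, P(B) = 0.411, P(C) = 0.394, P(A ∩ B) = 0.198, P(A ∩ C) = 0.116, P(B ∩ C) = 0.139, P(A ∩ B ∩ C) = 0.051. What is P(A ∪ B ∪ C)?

Inclusion–exclusion gives
P(A ∪ B ∪ C) = 0.525 + 0.411 + 0.394 − 0.198 − 0.116 − 0.139 + 0.051 = 0.928

0.928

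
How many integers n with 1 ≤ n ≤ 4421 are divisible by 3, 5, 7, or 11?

2584

Inclusion–exclusion gives
⌊4421/3⌋ + ⌊4421/5⌋ + ⌊4421/7⌋ + ⌊4421/11⌋ − ⌊4421/15⌋ − ⌊4421/21⌋ − ⌊4421/33⌋ − ⌊4421/35⌋ − ⌊4421/55⌋ − ⌊4421/77⌋ + ⌊4421/105⌋ + ⌊4421/165⌋ + ⌊4421/231⌋ + ⌊4421/385⌋ − ⌊4421/1155⌋ = 1473 + 884 + 631 + 401 − 294 − 210 − 133 − 126 − 80 − 57 + 42 + 26 + 19 + 11 − 3 = 2584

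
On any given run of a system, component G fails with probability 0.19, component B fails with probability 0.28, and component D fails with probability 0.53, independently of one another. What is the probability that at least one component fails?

P(none) = (1 − 0.19) × (1 − 0.28) × (1 − 0.53) = 0.81 × 0.72 × 0.47 = 0.274104
P(at least one) = 1 − 0.274104 = 0.725896

0.725896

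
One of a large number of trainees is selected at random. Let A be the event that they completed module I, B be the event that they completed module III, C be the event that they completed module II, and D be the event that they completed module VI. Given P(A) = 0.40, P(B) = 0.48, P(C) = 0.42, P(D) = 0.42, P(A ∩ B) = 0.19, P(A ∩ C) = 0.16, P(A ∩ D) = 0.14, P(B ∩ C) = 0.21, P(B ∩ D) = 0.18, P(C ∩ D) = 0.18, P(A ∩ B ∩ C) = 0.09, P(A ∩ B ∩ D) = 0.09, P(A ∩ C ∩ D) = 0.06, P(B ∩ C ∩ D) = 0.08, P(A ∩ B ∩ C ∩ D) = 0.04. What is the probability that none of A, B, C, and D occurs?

0.06

By inclusion–exclusion:
P(A ∪ B ∪ C ∪ D) = 0.40 + 0.48 + 0.42 + 0.42 − 0.19 − 0.16 − 0.14 − 0.21 − 0.18 − 0.18 + 0.09 + 0.09 + 0.06 + 0.08 − 0.04 = 0.94
P(none) = 1 − 0.94 = 0.06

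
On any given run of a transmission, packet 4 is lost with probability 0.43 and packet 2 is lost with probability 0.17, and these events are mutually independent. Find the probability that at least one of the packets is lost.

P(none) = (1 − 0.43) × (1 − 0.17) = 0.57 × 0.83 = 0.4731
P(at least one) = 1 − 0.4731 = 0.5269

0.5269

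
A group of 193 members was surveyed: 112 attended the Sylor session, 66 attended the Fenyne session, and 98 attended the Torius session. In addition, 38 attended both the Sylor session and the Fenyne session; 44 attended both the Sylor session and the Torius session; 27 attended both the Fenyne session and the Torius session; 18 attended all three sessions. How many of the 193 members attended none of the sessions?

8

|at least one| = 112 + 66 + 98 − 38 − 44 − 27 + 18 = 185
None: 193 − 185 = 8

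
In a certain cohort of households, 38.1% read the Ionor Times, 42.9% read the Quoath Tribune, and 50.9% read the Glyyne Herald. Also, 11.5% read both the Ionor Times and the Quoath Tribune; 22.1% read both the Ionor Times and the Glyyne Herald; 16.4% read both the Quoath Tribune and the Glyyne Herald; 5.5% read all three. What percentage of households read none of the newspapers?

Apply inclusion-exclusion:
P(union) = 38.1 + 42.9 + 50.9 − 11.5 − 22.1 − 16.4 + 5.5 = 87.4%
P(none) = 100% − 87.4% = 12.6%

12.6%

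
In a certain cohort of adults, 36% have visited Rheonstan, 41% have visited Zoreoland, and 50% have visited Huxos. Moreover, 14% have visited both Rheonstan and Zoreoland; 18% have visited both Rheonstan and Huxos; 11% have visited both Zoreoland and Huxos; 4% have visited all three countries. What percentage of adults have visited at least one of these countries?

88%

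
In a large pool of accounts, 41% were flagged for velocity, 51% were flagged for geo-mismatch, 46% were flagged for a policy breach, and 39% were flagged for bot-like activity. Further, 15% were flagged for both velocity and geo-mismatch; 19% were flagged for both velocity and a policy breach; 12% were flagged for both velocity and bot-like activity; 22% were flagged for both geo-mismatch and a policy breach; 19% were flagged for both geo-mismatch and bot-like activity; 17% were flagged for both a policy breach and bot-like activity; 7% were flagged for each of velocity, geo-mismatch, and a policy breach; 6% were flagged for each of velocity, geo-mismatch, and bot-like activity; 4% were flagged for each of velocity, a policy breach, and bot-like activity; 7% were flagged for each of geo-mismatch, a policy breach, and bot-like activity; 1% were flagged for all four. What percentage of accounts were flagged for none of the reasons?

4%

P(at least one) = 41 + 51 + 46 + 39 − 15 − 19 − 12 − 22 − 19 − 17 + 7 + 6 + 4 + 7 − 1 = 96%
P(none) = 100% − 96% = 4%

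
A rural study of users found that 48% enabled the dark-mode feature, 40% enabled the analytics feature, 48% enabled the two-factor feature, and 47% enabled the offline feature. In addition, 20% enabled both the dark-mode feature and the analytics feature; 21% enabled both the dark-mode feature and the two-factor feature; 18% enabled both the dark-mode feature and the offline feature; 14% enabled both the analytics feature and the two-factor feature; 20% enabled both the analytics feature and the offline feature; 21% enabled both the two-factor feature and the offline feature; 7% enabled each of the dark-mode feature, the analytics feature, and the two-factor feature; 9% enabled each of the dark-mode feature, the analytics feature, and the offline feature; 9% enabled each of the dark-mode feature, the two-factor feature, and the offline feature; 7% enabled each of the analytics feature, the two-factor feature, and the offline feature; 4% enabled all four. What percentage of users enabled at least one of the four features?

97%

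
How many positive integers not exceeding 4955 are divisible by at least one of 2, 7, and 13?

Apply inclusion-exclusion:
⌊4955/2⌋ + ⌊4955/7⌋ + ⌊4955/13⌋ − ⌊4955/14⌋ − ⌊4955/26⌋ − ⌊4955/91⌋ + ⌊4955/182⌋ = 2477 + 707 + 381 − 353 − 190 − 54 + 27 = 2995

2995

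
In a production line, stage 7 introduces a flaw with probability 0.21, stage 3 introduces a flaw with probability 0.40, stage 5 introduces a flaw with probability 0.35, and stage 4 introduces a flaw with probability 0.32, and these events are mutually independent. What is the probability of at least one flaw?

0.790492

Since the events are independent, P(none) is the product of the individual non-occurrence probabilities.
P(none) = (1 − 0.21) × (1 − 0.40) × (1 − 0.35) × (1 − 0.32) = 0.79 × 0.60 × 0.65 × 0.68 = 0.209508
P(at least one) = 1 − 0.209508 = 0.790492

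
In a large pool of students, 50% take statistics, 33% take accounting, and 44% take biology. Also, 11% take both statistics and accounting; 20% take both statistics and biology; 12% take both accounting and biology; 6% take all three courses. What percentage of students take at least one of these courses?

90%

P(union) = 50 + 33 + 44 − 11 − 20 − 12 + 6 = 90%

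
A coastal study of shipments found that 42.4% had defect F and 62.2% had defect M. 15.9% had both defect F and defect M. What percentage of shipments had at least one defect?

88.7%

Inclusion–exclusion gives
P(≥1) = 42.4 + 62.2 − 15.9 = 88.7%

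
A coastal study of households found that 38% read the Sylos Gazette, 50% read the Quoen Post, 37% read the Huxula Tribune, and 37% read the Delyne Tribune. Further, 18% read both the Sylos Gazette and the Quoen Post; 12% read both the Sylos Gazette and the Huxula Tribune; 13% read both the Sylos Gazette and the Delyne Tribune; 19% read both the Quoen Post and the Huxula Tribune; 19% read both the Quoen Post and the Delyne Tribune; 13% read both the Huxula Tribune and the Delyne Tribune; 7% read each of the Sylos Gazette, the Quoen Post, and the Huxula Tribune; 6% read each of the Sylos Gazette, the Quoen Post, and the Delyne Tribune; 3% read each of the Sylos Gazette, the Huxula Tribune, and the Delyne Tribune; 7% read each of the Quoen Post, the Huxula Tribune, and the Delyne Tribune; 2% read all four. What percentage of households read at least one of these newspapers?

89%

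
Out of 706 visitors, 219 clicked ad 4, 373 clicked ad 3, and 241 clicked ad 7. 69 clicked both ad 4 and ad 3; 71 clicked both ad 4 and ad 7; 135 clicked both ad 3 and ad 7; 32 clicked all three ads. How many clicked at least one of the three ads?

590

|union| = 219 + 373 + 241 − 69 − 71 − 135 + 32 = 590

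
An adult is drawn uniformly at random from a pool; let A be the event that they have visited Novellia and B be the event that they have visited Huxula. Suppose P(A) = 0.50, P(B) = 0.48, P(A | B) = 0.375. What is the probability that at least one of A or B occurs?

0.80

P(A ∩ B) = P(B)·P(A|B) = 0.48 × 0.375 = 0.18
Using inclusion–exclusion:
P(A ∪ B) = 0.50 + 0.48 − 0.18 = 0.80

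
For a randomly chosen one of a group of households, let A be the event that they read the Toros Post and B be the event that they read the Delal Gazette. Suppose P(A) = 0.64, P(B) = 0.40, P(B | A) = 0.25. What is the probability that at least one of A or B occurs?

P(A ∩ B) = P(A)·P(B|A) = 0.64 × 0.25 = 0.16
P(A ∪ B) = 0.64 + 0.40 − 0.16 = 0.88

0.88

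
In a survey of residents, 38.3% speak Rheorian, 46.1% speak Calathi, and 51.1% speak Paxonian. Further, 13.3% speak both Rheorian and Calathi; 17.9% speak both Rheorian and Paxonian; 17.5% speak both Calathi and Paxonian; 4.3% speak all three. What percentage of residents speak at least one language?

91.1%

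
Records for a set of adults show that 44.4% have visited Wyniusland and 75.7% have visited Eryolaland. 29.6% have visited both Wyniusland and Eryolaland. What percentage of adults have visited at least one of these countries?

90.5%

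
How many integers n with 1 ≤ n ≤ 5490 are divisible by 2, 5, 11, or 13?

⌊5490/2⌋ + ⌊5490/5⌋ + ⌊5490/11⌋ + ⌊5490/13⌋ − ⌊5490/10⌋ − ⌊5490/22⌋ − ⌊5490/26⌋ − ⌊5490/55⌋ − ⌊5490/65⌋ − ⌊5490/143⌋ + ⌊5490/110⌋ + ⌊5490/130⌋ + ⌊5490/286⌋ + ⌊5490/715⌋ − ⌊5490/1430⌋ = 2745 + 1098 + 499 + 422 − 549 − 249 − 211 − 99 − 84 − 38 + 49 + 42 + 19 + 7 − 3 = 3648

3648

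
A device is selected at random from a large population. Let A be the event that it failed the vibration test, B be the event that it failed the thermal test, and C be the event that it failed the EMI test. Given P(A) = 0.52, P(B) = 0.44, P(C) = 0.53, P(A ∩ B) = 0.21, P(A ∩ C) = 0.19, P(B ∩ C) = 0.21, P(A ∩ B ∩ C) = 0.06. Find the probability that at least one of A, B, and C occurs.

By inclusion-exclusion,
P(A ∪ B ∪ C) = 0.52 + 0.44 + 0.53 − 0.21 − 0.19 − 0.21 + 0.06 = 0.94

0.94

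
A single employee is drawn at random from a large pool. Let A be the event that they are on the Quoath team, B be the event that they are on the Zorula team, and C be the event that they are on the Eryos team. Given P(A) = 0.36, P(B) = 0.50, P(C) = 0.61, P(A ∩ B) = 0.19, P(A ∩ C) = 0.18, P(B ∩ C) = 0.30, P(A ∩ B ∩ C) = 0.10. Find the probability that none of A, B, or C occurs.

P(A ∪ B ∪ C) = 0.36 + 0.50 + 0.61 − 0.19 − 0.18 − 0.30 + 0.10 = 0.90
P(none) = 1 − 0.90 = 0.10

0.10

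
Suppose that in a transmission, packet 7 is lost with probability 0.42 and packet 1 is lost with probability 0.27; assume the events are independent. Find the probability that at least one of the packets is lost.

0.5766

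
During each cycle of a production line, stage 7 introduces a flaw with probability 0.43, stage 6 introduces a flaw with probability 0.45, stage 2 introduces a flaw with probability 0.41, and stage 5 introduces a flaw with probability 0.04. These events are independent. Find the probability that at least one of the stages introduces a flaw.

0.8224336

P(none) = (1 − 0.43) × (1 − 0.45) × (1 − 0.41) × (1 − 0.04) = 0.57 × 0.55 × 0.59 × 0.96 = 0.1775664
P(at least one) = 1 − 0.1775664 = 0.8224336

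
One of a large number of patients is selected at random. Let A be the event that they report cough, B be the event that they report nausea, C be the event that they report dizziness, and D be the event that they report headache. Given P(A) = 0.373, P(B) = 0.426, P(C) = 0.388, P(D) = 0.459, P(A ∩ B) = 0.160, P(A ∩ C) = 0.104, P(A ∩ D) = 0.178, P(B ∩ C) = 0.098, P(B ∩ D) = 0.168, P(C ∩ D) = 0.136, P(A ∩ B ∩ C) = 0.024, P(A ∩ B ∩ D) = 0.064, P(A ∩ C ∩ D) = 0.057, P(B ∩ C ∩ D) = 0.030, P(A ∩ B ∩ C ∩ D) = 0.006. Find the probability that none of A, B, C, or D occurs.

0.029

Apply inclusion-exclusion:
P(A ∪ B ∪ C ∪ D) = 0.373 + 0.426 + 0.388 + 0.459 − 0.160 − 0.104 − 0.178 − 0.098 − 0.168 − 0.136 + 0.024 + 0.064 + 0.057 + 0.030 − 0.006 = 0.971
P(none) = 1 − 0.971 = 0.029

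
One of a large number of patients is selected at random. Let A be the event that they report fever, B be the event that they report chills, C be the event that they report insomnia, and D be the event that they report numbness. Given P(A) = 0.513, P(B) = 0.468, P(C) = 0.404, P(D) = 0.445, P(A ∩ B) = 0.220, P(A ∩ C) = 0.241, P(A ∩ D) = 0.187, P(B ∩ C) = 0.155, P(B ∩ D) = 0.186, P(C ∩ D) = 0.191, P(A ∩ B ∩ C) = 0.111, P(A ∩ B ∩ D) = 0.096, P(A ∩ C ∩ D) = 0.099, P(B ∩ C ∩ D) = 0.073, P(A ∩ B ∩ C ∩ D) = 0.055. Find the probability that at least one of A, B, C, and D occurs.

P(A ∪ B ∪ C ∪ D) = 0.513 + 0.468 + 0.404 + 0.445 − 0.220 − 0.241 − 0.187 − 0.155 − 0.186 − 0.191 + 0.111 + 0.096 + 0.099 + 0.073 − 0.055 = 0.974

0.974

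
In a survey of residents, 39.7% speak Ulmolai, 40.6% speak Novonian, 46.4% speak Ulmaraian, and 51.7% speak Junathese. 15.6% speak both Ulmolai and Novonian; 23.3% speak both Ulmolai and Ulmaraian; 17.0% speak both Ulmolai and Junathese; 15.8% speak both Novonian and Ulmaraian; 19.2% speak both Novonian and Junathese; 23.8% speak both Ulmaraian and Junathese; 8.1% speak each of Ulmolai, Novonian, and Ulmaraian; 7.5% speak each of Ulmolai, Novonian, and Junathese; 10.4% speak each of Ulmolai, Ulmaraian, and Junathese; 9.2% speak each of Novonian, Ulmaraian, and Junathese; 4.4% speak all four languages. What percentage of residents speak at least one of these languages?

P(≥1) = 39.7 + 40.6 + 46.4 + 51.7 − 15.6 − 23.3 − 17.0 − 15.8 − 19.2 − 23.8 + 8.1 + 7.5 + 10.4 + 9.2 − 4.4 = 94.5%

94.5%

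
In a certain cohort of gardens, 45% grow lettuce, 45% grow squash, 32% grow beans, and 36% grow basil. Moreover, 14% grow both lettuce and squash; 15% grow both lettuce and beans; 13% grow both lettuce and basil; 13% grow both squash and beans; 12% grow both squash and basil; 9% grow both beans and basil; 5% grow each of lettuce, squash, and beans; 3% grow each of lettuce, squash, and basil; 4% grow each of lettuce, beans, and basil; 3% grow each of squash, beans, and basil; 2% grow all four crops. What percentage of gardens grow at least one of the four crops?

95%

Using inclusion–exclusion:
P(at least one) = 45 + 45 + 32 + 36 − 14 − 15 − 13 − 13 − 12 − 9 + 5 + 3 + 4 + 3 − 2 = 95%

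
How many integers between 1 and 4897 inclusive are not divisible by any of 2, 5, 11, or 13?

1645

floor(4897/2) + floor(4897/5) + floor(4897/11) + floor(4897/13) − floor(4897/10) − floor(4897/22) − floor(4897/26) − floor(4897/55) − floor(4897/65) − floor(4897/143) + floor(4897/110) + floor(4897/130) + floor(4897/286) + floor(4897/715) − floor(4897/1430) = 2448 + 979 + 445 + 376 − 489 − 222 − 188 − 89 − 75 − 34 + 44 + 37 + 17 + 6 − 3 = 3252
4897 − 3252 = 1645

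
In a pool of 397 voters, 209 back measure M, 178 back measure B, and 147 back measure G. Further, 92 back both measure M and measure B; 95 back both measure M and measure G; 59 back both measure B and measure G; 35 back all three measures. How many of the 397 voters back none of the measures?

74

Using inclusion–exclusion:
N(≥1) = 209 + 178 + 147 − 92 − 95 − 59 + 35 = 323
None: 397 − 323 = 74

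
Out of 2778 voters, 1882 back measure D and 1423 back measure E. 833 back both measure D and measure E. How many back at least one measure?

2472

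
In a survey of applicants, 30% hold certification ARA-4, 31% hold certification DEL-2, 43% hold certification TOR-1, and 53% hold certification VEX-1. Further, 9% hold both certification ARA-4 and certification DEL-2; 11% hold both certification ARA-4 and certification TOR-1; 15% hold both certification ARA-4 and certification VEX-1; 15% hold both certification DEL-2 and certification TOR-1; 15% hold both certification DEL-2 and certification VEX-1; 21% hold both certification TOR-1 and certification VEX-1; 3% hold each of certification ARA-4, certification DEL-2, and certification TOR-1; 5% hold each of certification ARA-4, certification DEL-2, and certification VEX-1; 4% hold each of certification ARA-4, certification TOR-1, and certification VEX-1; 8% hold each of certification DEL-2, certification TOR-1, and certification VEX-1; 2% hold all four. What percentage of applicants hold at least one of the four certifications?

89%

Inclusion–exclusion gives
P(≥1) = 30 + 31 + 43 + 53 − 9 − 11 − 15 − 15 − 15 − 21 + 3 + 5 + 4 + 8 − 2 = 89%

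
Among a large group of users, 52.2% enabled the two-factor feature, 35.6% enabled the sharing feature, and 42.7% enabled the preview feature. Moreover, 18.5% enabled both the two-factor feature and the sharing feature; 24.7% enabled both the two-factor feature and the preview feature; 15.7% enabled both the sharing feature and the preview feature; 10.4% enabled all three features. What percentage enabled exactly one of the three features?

43.9%

P(exactly one) = 52.2 + 35.6 + 42.7 − 2·18.5 − 2·24.7 − 2·15.7 + 3·10.4 = 43.9%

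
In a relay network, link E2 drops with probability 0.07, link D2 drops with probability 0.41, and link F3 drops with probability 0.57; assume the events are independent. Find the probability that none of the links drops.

0.235941

Independence gives P(none) = ∏(1 − pᵢ).
P(none) = (1 − 0.07) × (1 − 0.41) × (1 − 0.57) = 0.93 × 0.59 × 0.43 = 0.235941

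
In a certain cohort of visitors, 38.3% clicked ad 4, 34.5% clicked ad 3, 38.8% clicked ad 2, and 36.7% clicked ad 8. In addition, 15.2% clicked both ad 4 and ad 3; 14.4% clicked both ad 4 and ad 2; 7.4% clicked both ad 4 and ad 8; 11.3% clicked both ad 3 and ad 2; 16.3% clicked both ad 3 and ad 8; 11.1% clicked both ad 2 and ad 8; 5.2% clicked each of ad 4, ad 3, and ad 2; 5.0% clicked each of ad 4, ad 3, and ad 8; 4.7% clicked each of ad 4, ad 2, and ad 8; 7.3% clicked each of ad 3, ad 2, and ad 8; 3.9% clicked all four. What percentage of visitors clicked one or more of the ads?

Inclusion–exclusion gives
P(≥1) = 38.3 + 34.5 + 38.8 + 36.7 − 15.2 − 14.4 − 7.4 − 11.3 − 16.3 − 11.1 + 5.2 + 5.0 + 4.7 + 7.3 − 3.9 = 90.9%

90.9%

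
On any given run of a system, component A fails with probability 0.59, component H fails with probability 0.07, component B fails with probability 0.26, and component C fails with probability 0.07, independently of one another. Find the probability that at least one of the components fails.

0.73758934

P(none) = (1 − 0.59) × (1 − 0.07) × (1 − 0.26) × (1 − 0.07) = 0.41 × 0.93 × 0.74 × 0.93 = 0.26241066
P(at least one) = 1 − 0.26241066 = 0.73758934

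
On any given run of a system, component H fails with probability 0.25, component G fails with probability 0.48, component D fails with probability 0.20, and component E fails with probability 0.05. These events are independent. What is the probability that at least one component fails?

P(none) = (1 − 0.25) × (1 − 0.48) × (1 − 0.20) × (1 − 0.05) = 0.75 × 0.52 × 0.80 × 0.95 = 0.2964
P(at least one) = 1 − 0.2964 = 0.7036

0.7036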